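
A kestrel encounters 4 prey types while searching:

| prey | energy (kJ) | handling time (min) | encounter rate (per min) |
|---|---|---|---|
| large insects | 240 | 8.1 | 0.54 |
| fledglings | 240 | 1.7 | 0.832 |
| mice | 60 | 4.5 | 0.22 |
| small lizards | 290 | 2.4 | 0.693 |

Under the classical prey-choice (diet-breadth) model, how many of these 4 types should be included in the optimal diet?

E/h in descending order: fledglings 141, small lizards 121, large insects 29.6, mice 13.3 kJ/min. The optimal diet is the largest prefix of this list for which every included type satisfies E_i/h_i > R on the types above it.
Rate on top 1: 82.7. small lizards: 121 > 82.7 → include.
Rate on top 2: 98.26. large insects: 29.6 < 98.26 → exclude; stop.
Optimal diet: fledglings, small lizards — 2 of 4 types.

2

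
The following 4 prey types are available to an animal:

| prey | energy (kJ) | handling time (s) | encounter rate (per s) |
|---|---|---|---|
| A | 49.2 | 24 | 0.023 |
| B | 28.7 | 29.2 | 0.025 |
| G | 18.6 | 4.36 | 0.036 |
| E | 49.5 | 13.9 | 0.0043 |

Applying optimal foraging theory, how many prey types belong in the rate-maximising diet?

3

E/h in descending order: G 4.27, E 3.56, A 2.05, B 0.983 kJ/s. The optimal diet is the largest prefix of this list for which every included type satisfies E_i/h_i > R on the types above it.
Rate on top 1: 0.5788. E: 3.56 > 0.5788 → include.
Rate on top 2: 0.7253. A: 2.05 > 0.7253 → include.
Rate on top 3: 1.139. B: 0.983 < 1.139 → exclude; stop.
Optimal diet: G, E, A — 3 of 4 types.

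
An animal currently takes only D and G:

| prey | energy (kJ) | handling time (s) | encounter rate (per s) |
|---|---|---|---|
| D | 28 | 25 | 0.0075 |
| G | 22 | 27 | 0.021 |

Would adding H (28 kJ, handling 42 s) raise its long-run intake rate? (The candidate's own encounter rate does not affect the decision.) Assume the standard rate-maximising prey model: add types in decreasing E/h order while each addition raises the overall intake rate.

Current rate: (0.0075×28 + 0.021×22)/(1 + 0.0075×25 + 0.021×27) = 0.383 kJ/s.
Profitability of H: 28/42 = 0.6667 kJ/s.
0.6667 > 0.383, so adding H raises the average — include it.

Yes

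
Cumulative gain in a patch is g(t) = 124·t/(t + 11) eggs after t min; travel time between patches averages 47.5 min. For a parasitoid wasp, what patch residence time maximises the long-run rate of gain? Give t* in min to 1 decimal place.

22.9 min

By the marginal value theorem, leave when the instantaneous gain rate g'(t) equals the habitat-wide average g(t)/(T + t).
g'(t) = 124·11/(t + 11)². Setting 124·11/(t+11)² = 124t/[(t+11)(47.5+t)] gives 11(47.5+t) = t(t+11), so t² = 11×47.5 = 522.5.
t* = √522.5 = 22.86 min.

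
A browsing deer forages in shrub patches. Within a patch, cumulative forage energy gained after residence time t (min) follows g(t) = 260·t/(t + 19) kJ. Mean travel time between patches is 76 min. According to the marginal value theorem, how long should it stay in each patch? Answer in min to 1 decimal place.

38.0 min

Optimal t* satisfies g'(t*) = g(t*)/(T + t*).
g'(t) = 260·19/(t + 19)². Setting 260·19/(t+19)² = 260t/[(t+19)(76+t)] gives 19(76+t) = t(t+19), so t² = 19×76 = 1444.
t* = √1444 = 38 min.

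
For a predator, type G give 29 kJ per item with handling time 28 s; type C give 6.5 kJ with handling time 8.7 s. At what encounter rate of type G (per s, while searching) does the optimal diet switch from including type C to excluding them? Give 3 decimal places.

0.092 per s

Drop type C once their profitability E₂/h₂ falls below the rate achievable on type G alone: E₂/h₂ = λE₁/(1 + λh₁).
Solve for λ: λE₁h₂ = E₂(1 + λh₁) → λ(E₁h₂ − E₂h₁) = E₂ → λ = E₂/(E₁h₂ − E₂h₁).
λ = 6.5/(29×8.7 − 6.5×28) = 6.5/70.3 = 0.09246 per s.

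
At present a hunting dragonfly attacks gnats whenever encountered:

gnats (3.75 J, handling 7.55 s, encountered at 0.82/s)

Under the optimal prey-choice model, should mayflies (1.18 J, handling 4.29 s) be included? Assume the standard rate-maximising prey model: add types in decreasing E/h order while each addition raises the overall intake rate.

No

On gnats alone, R = ΣλE/(1+Σλh) = 3.075/7.191 = 0.4276 J/s.
mayflies: E/h = 1.18/4.29 = 0.2751 J/s.
0.2751 < 0.4276, so adding mayflies would lower the average — exclude it.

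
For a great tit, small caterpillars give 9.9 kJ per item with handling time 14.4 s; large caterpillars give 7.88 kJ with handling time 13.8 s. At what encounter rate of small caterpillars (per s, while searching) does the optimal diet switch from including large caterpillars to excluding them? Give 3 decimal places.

0.340 per s

At the threshold, the rate on small caterpillars alone equals the profitability of large caterpillars: λ·9.9/(1 + λ·14.4) = 7.88/13.8 = 0.571.
Rearranging, λ(9.9 − 0.571×14.4) = 0.571, so λ = 0.571/1.677 = 0.3404 per s.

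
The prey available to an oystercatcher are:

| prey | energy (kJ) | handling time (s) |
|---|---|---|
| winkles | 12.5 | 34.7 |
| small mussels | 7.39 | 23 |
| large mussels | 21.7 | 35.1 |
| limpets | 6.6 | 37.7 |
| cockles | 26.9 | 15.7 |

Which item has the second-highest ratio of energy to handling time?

In descending order of E/h:
cockles: 26.9/15.7 = 1.71 kJ/s
large mussels: 21.7/35.1 = 0.618 kJ/s
winkles: 12.5/34.7 = 0.36 kJ/s
small mussels: 7.39/23 = 0.321 kJ/s
limpets: 6.6/37.7 = 0.175 kJ/s

large mussels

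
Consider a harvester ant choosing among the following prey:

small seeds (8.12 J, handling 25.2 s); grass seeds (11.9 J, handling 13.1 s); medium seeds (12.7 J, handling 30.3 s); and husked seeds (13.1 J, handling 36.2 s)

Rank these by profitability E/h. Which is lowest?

small seeds

In descending order of E/h:
grass seeds: 11.9/13.1 = 0.908 J/s
medium seeds: 12.7/30.3 = 0.419 J/s
husked seeds: 13.1/36.2 = 0.362 J/s
small seeds: 8.12/25.2 = 0.322 J/s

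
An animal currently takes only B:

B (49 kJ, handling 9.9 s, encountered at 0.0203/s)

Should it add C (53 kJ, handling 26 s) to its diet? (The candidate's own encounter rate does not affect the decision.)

Intake rate on the current diet: R = (0.0203×49) / (1 + 0.0203×9.9) = 0.9947/1.201 = 0.8282 kJ/s.
Profitability of C: 53/26 = 2.038 kJ/s.
2.038 > 0.8282, so adding C raises the average — include it.

Yes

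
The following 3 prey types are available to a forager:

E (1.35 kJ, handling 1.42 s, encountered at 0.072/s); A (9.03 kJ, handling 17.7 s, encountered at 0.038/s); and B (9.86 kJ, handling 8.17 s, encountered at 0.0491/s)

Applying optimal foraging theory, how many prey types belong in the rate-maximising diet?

Profitabilities (E/h, kJ/s): B 1.21, E 0.951, A 0.51. Add prey in this order while the next type's profitability exceeds the intake rate on those already taken.
Rate on top 1: 0.3455. E: 0.951 > 0.3455 → include.
Rate on top 2: 0.3867. A: 0.51 > 0.3867 → include.
Optimal diet: B, E, A — 3 of 3 types.

3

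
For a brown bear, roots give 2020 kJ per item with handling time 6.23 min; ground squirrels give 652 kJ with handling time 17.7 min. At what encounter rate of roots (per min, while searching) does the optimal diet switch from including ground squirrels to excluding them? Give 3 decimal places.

At the threshold, the rate on roots alone equals the profitability of ground squirrels: λ·2020/(1 + λ·6.23) = 652/17.7 = 36.84.
Rearranging, λ(2020 − 36.84×6.23) = 36.84, so λ = 36.84/1791 = 0.02057 per min.

0.021 per min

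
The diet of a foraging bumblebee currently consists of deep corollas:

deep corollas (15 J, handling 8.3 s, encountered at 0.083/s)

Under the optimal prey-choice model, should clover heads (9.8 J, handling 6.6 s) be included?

Intake rate on the current diet: R = (0.083×15) / (1 + 0.083×8.3) = 1.245/1.689 = 0.7372 J/s.
clover heads: E/h = 9.8/6.6 = 1.485 J/s.
Since 1.485 > R, including clover heads increases the long-run rate.

Yes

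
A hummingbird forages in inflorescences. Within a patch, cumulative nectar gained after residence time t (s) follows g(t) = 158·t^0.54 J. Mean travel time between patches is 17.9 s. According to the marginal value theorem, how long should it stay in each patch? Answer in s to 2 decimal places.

21.01 s

Optimal t* satisfies g'(t*) = g(t*)/(T + t*).
g'(t) = 0.54·158·t^-0.46. Setting 0.54·158·t^-0.46 = 158·t^0.54/(17.9+t) gives 0.54(17.9+t) = t, so 0.46·t = 0.54×17.9.
t* = 0.54×17.9/0.46 = 21.01 s.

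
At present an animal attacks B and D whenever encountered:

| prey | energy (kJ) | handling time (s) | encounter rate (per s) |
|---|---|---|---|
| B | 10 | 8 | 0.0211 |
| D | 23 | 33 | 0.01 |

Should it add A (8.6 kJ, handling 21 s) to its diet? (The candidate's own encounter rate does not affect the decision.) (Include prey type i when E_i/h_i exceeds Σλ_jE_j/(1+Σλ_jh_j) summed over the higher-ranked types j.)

Yes

Intake rate on the current diet: R = (0.0211×10 + 0.01×23) / (1 + 0.0211×8 + 0.01×33) = 0.441/1.499 = 0.2942 kJ/s.
A: E/h = 8.6/21 = 0.4095 kJ/s.
Since 0.4095 > R, including A increases the long-run rate.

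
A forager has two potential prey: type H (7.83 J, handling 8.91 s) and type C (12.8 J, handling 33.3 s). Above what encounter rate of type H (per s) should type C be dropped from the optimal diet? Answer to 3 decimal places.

At the threshold, the rate on type H alone equals the profitability of type C: λ·7.83/(1 + λ·8.91) = 12.8/33.3 = 0.3844.
Rearranging, λ(7.83 − 0.3844×8.91) = 0.3844, so λ = 0.3844/4.405 = 0.08726 per s.

0.087 per s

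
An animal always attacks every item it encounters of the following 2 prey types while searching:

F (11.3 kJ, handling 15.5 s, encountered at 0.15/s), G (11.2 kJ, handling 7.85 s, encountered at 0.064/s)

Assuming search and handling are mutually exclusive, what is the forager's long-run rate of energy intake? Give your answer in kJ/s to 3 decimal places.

R = (0.15×11.3 + 0.064×11.2) / (1 + 0.15×15.5 + 0.064×7.85) = 2.412/3.827 = 0.6301 kJ/s.

0.630 kJ/s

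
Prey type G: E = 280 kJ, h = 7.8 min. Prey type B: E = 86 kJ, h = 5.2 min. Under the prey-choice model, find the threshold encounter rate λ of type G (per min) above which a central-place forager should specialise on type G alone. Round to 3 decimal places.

Drop type B once their profitability E₂/h₂ falls below the rate achievable on type G alone: E₂/h₂ = λE₁/(1 + λh₁).
Solve for λ: λE₁h₂ = E₂(1 + λh₁) → λ(E₁h₂ − E₂h₁) = E₂ → λ = E₂/(E₁h₂ − E₂h₁).
λ = 86/(280×5.2 − 86×7.8) = 86/785.2 = 0.1095 per min.

0.110 per min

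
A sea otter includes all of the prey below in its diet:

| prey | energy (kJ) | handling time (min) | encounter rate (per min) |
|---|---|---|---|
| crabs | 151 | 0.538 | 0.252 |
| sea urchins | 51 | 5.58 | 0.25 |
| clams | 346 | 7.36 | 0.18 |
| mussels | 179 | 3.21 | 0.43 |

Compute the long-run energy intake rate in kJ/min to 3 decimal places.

36.299 kJ/min

Energy encountered per unit search time: 0.252×151 + 0.25×51 + 0.18×346 + 0.43×179 = 190.1 kJ/min.
Handling time per unit search time: 0.252×0.538 + 0.25×5.58 + 0.18×7.36 + 0.43×3.21 = 4.236.
Rate = 190.1/(1 + 4.236) = 36.3 kJ/min.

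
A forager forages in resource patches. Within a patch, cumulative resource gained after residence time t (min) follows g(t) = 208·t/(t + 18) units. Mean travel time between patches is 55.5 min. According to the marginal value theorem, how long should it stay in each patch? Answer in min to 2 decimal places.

Optimal t* satisfies g'(t*) = g(t*)/(T + t*).
g'(t) = 208·18/(t + 18)². Setting 208·18/(t+18)² = 208t/[(t+18)(55.5+t)] gives 18(55.5+t) = t(t+18), so t² = 18×55.5 = 999.
t* = √999 = 31.61 min.

31.61 min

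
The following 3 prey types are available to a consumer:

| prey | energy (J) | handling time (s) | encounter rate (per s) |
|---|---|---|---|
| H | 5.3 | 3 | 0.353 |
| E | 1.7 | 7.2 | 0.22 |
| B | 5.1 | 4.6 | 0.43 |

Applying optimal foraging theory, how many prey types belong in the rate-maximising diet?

E/h in descending order: H 1.77, B 1.11, E 0.236 J/s. The optimal diet is the largest prefix of this list for which every included type satisfies E_i/h_i > R on the types above it.
Rate on top 1: 0.9086. B: 1.11 > 0.9086 → include.
Rate on top 2: 1.007. E: 0.236 < 1.007 → exclude; stop.
Optimal diet: H, B — 2 of 3 types.

2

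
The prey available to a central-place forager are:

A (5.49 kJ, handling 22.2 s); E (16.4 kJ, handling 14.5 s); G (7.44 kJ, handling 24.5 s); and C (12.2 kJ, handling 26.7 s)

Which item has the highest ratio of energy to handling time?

In descending order of E/h:
E: 16.4/14.5 = 1.13 kJ/s
C: 12.2/26.7 = 0.457 kJ/s
G: 7.44/24.5 = 0.304 kJ/s
A: 5.49/22.2 = 0.247 kJ/s

E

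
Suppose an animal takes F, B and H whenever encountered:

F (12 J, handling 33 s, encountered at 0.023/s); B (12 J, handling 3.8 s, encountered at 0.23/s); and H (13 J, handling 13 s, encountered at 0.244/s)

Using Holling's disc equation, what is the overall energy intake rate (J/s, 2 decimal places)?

Energy encountered per unit search time: 0.023×12 + 0.23×12 + 0.244×13 = 6.208 J/s.
Handling time per unit search time: 0.023×33 + 0.23×3.8 + 0.244×13 = 4.805.
Rate = 6.208/(1 + 4.805) = 1.069 J/s.

1.07 J/s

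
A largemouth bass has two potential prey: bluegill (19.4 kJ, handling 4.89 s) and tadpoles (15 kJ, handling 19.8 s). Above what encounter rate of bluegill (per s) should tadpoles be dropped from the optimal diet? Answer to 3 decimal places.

Drop tadpoles once their profitability E₂/h₂ falls below the rate achievable on bluegill alone: E₂/h₂ = λE₁/(1 + λh₁).
Solve for λ: λE₁h₂ = E₂(1 + λh₁) → λ(E₁h₂ − E₂h₁) = E₂ → λ = E₂/(E₁h₂ − E₂h₁).
λ = 15/(19.4×19.8 − 15×4.89) = 15/310.8 = 0.04827 per s.

0.048 per s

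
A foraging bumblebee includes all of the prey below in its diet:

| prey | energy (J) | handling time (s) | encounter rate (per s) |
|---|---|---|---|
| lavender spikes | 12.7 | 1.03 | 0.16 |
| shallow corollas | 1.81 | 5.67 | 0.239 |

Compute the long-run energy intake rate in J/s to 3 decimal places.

0.978 J/s

Energy encountered per unit search time: 0.16×12.7 + 0.239×1.81 = 2.465 J/s.
Handling time per unit search time: 0.16×1.03 + 0.239×5.67 = 1.52.
Rate = 2.465/(1 + 1.52) = 0.978 J/s.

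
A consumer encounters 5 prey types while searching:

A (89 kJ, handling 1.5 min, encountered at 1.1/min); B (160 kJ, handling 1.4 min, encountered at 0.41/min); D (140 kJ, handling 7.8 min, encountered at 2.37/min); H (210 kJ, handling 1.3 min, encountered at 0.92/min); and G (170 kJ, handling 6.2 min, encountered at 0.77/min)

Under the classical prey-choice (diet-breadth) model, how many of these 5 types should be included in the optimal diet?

Rank by E/h (kJ/min): H 162, B 114, A 59.3, G 27.4, D 17.9. Include each in turn until the next type's E/h falls below the running intake rate.
Rate on top 1: 87.98. B: 114 > 87.98 → include.
Rate on top 2: 93.43. A: 59.3 < 93.43 → exclude; stop.
Optimal diet: H, B — 2 of 5 types.

2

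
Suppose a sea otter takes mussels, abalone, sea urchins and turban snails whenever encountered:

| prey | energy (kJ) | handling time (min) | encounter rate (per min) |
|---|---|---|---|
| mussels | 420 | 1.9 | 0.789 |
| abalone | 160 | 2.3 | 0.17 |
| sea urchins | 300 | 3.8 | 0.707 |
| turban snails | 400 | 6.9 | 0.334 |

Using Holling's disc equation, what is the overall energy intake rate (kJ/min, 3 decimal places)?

89.361 kJ/min

Energy encountered per unit search time: 0.789×420 + 0.17×160 + 0.707×300 + 0.334×400 = 704.3 kJ/min.
Handling time per unit search time: 0.789×1.9 + 0.17×2.3 + 0.707×3.8 + 0.334×6.9 = 6.881.
Rate = 704.3/(1 + 6.881) = 89.36 kJ/min.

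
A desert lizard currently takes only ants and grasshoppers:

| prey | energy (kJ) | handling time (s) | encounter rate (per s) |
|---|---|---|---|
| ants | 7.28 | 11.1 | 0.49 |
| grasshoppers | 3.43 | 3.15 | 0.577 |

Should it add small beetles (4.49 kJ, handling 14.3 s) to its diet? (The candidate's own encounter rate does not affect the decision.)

No

On ants and grasshoppers alone, R = ΣλE/(1+Σλh) = 5.546/8.257 = 0.6717 kJ/s.
small beetles: E/h = 4.49/14.3 = 0.314 kJ/s.
Since 0.314 < R, time spent handling small beetles is better spent searching.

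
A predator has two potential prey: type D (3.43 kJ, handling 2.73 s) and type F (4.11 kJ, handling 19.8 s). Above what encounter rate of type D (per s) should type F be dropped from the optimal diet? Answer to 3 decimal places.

At the threshold, the rate on type D alone equals the profitability of type F: λ·3.43/(1 + λ·2.73) = 4.11/19.8 = 0.2076.
Rearranging, λ(3.43 − 0.2076×2.73) = 0.2076, so λ = 0.2076/2.863 = 0.07249 per s.

0.072 per s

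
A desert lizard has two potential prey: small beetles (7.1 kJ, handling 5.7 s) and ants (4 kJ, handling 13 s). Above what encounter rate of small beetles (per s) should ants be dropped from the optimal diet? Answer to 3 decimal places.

0.058 per s

The zero-one rule: include ants iff E₂/h₂ > λE₁/(1+λh₁). Equality gives the switch point.
λE₁h₂ = E₂ + λE₂h₁ ⇒ λ = E₂/(E₁h₂ − E₂h₁) = 4/(92.3 − 22.8) = 0.05755 per s.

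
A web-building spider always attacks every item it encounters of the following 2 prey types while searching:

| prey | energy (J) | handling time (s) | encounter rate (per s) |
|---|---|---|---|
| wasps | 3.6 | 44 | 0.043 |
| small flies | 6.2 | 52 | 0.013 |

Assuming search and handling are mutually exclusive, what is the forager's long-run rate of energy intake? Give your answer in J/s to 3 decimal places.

R = (0.043×3.6 + 0.013×6.2) / (1 + 0.043×44 + 0.013×52) = 0.2354/3.568 = 0.06598 J/s.

0.066 J/s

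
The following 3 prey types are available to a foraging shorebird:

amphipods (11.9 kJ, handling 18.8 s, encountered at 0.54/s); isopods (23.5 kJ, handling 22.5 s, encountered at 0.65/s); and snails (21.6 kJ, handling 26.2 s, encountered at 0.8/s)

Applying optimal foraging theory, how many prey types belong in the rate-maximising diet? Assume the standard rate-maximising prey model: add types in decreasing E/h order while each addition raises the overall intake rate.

1

Rank by E/h (kJ/s): isopods 1.04, snails 0.824, amphipods 0.633. Include each in turn until the next type's E/h falls below the running intake rate.
Rate on top 1: 0.9776. snails: 0.824 < 0.9776 → exclude; stop.
Optimal diet: isopods — 1 of 3 types.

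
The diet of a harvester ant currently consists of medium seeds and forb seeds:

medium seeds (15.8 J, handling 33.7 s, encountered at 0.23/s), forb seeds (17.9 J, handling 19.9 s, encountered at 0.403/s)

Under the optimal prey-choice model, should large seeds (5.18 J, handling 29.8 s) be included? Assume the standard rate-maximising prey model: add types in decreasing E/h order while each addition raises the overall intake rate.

Intake rate on the current diet: R = (0.23×15.8 + 0.403×17.9) / (1 + 0.23×33.7 + 0.403×19.9) = 10.85/16.77 = 0.6468 J/s.
large seeds: E/h = 5.18/29.8 = 0.1738 J/s.
0.1738 < 0.6468, so adding large seeds would lower the average — exclude it.

No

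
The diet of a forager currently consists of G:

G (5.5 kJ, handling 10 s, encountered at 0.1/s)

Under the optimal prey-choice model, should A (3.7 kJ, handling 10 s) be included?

Yes

On G alone, R = ΣλE/(1+Σλh) = 0.55/2 = 0.275 kJ/s.
Profitability of A: 3.7/10 = 0.37 kJ/s.
0.37 > 0.275, so adding A raises the average — include it.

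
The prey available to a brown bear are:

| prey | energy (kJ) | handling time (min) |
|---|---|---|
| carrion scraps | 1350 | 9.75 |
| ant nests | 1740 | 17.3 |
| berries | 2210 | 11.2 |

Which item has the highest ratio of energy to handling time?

Profitability E/h (kJ/min): carrion scraps = 1350/9.75 = 138, ant nests = 1740/17.3 = 101, berries = 2210/11.2 = 197.
Ranked: berries > carrion scraps > ant nests.

berries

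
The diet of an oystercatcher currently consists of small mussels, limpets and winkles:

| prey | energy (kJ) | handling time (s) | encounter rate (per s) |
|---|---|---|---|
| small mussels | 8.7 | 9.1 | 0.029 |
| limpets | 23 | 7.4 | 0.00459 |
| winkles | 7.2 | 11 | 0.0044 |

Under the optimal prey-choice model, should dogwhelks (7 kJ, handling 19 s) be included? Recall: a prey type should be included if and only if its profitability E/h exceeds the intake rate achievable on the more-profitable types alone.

Yes

Intake rate on the current diet: R = (0.029×8.7 + 0.00459×23 + 0.0044×7.2) / (1 + 0.029×9.1 + 0.00459×7.4 + 0.0044×11) = 0.3895/1.346 = 0.2894 kJ/s.
dogwhelks: E/h = 7/19 = 0.3684 kJ/s.
0.3684 > 0.2894, so adding dogwhelks raises the average — include it.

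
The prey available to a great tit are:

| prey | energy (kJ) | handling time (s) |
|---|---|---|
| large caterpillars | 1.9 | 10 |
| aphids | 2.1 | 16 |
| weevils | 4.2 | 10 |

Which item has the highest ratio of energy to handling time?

Profitability E/h (kJ/s): large caterpillars = 1.9/10 = 0.19, aphids = 2.1/16 = 0.131, weevils = 4.2/10 = 0.42.
Ranked: weevils > large caterpillars > aphids.

weevils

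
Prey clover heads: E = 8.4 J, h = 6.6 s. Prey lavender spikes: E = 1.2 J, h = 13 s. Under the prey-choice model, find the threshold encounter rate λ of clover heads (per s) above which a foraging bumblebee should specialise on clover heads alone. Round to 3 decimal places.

Drop lavender spikes once their profitability E₂/h₂ falls below the rate achievable on clover heads alone: E₂/h₂ = λE₁/(1 + λh₁).
Solve for λ: λE₁h₂ = E₂(1 + λh₁) → λ(E₁h₂ − E₂h₁) = E₂ → λ = E₂/(E₁h₂ − E₂h₁).
λ = 1.2/(8.4×13 − 1.2×6.6) = 1.2/101.3 = 0.01185 per s.

0.012 per s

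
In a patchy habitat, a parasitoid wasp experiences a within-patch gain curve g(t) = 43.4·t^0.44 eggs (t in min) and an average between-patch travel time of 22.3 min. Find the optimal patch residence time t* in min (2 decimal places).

Optimal t* satisfies g'(t*) = g(t*)/(T + t*).
g'(t) = 0.44·43.4·t^-0.56. Setting 0.44·43.4·t^-0.56 = 43.4·t^0.44/(22.3+t) gives 0.44(22.3+t) = t, so 0.56·t = 0.44×22.3.
t* = 0.44×22.3/0.56 = 17.52 min.

17.52 min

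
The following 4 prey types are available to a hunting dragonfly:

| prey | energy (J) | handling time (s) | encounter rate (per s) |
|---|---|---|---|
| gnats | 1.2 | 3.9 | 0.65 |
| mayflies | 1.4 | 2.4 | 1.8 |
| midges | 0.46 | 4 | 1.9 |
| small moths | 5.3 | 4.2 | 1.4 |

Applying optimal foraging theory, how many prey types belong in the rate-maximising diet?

Profitabilities (E/h, J/s): small moths 1.26, mayflies 0.583, gnats 0.308, midges 0.115. Add prey in this order while the next type's profitability exceeds the intake rate on those already taken.
Rate on top 1: 1.078. mayflies: 0.583 < 1.078 → exclude; stop.
Optimal diet: small moths — 1 of 4 types.

1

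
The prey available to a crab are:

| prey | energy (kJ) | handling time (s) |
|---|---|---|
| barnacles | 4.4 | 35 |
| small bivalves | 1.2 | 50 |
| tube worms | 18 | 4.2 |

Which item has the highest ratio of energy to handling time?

tube worms

Profitability E/h (kJ/s): barnacles = 4.4/35 = 0.126, small bivalves = 1.2/50 = 0.024, tube worms = 18/4.2 = 4.29.
Ranked: tube worms > barnacles > small bivalves.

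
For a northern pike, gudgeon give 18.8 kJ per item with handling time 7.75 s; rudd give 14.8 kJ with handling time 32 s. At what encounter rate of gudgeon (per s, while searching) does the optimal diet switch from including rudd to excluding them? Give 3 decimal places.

At the threshold, the rate on gudgeon alone equals the profitability of rudd: λ·18.8/(1 + λ·7.75) = 14.8/32 = 0.4625.
Rearranging, λ(18.8 − 0.4625×7.75) = 0.4625, so λ = 0.4625/15.22 = 0.0304 per s.

0.030 per s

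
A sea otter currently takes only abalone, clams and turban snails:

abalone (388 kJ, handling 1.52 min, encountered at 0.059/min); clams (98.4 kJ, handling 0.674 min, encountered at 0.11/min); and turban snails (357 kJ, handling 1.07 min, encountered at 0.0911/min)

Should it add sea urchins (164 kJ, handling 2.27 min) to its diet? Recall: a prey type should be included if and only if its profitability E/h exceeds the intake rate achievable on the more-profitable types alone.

Yes

On abalone, clams and turban snails alone, R = ΣλE/(1+Σλh) = 66.24/1.261 = 52.52 kJ/min.
sea urchins: E/h = 164/2.27 = 72.25 kJ/min.
Since 72.25 > R, including sea urchins increases the long-run rate.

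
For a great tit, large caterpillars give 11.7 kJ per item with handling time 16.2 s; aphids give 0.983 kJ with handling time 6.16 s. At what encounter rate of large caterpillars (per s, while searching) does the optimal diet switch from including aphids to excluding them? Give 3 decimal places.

Drop aphids once their profitability E₂/h₂ falls below the rate achievable on large caterpillars alone: E₂/h₂ = λE₁/(1 + λh₁).
Solve for λ: λE₁h₂ = E₂(1 + λh₁) → λ(E₁h₂ − E₂h₁) = E₂ → λ = E₂/(E₁h₂ − E₂h₁).
λ = 0.983/(11.7×6.16 − 0.983×16.2) = 0.983/56.15 = 0.01751 per s.

0.018 per s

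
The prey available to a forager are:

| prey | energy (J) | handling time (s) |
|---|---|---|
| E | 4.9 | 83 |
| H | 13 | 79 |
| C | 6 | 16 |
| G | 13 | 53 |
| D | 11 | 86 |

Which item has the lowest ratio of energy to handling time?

Profitability E/h (J/s): E = 4.9/83 = 0.059, H = 13/79 = 0.165, C = 6/16 = 0.375, G = 13/53 = 0.245, D = 11/86 = 0.128.
Ranked: C > G > H > D > E.

E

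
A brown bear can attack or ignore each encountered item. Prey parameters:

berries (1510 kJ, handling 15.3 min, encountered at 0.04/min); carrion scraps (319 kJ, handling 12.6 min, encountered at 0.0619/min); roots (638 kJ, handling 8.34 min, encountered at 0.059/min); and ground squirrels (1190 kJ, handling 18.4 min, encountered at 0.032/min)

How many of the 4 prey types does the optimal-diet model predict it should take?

E/h in descending order: berries 98.7, roots 76.5, ground squirrels 64.7, carrion scraps 25.3 kJ/min. The optimal diet is the largest prefix of this list for which every included type satisfies E_i/h_i > R on the types above it.
Rate on top 1: 37.47. roots: 76.5 > 37.47 → include.
Rate on top 2: 46.6. ground squirrels: 64.7 > 46.6 → include.
Rate on top 3: 50.55. carrion scraps: 25.3 < 50.55 → exclude; stop.
Optimal diet: berries, roots, ground squirrels — 3 of 4 types.

3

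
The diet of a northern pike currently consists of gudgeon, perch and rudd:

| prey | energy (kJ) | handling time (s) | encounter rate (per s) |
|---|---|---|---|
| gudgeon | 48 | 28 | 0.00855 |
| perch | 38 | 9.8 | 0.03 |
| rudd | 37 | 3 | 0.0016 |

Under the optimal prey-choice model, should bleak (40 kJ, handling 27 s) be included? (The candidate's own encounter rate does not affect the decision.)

Current rate: (0.00855×48 + 0.03×38 + 0.0016×37)/(1 + 0.00855×28 + 0.03×9.8 + 0.0016×3) = 1.046 kJ/s.
Profitability of bleak: 40/27 = 1.481 kJ/s.
1.481 > 1.046, so adding bleak raises the average — include it.

Yes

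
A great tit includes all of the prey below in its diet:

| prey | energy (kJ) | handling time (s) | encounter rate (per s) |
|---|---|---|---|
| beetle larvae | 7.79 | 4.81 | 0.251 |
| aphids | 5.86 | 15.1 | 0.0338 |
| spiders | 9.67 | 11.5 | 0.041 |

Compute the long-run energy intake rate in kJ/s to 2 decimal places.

R = Σλ_iE_i / (1 + Σλ_ih_i)
Numerator: 0.251×7.79 + 0.0338×5.86 + 0.041×9.67 = 2.55
Denominator: 1 + 0.251×4.81 + 0.0338×15.1 + 0.041×11.5 = 3.189
R = 2.55/3.189 = 0.7995 kJ/s

0.80 kJ/s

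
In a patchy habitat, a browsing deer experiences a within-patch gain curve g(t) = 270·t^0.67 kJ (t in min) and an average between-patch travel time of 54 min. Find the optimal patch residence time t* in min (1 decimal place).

Maximise g(t)/(T+t): set derivative to zero → g'(t)(T+t) = g(t).
g'(t) = 0.67·270·t^-0.33. Setting 0.67·270·t^-0.33 = 270·t^0.67/(54+t) gives 0.67(54+t) = t, so 0.33·t = 0.67×54.
t* = 0.67×54/0.33 = 109.6 min.

109.6 min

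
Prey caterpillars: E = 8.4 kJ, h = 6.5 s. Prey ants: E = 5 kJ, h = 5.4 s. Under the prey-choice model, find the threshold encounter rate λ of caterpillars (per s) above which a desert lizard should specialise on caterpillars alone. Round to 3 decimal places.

The zero-one rule: include ants iff E₂/h₂ > λE₁/(1+λh₁). Equality gives the switch point.
λE₁h₂ = E₂ + λE₂h₁ ⇒ λ = E₂/(E₁h₂ − E₂h₁) = 5/(45.36 − 32.5) = 0.3888 per s.

0.389 per s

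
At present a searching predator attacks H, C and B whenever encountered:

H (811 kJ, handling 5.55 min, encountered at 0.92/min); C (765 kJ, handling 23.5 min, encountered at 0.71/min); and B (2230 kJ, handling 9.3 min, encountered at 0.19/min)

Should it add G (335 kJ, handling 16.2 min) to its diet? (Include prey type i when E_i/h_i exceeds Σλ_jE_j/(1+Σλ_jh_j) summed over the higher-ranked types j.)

On H, C and B alone, R = ΣλE/(1+Σλh) = 1713/24.56 = 69.75 kJ/min.
Profitability of G: 335/16.2 = 20.68 kJ/min.
20.68 < 69.75, so adding G would lower the average — exclude it.

No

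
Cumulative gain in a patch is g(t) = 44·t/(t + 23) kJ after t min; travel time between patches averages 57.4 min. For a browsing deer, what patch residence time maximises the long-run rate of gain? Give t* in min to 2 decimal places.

36.33 min

Optimal t* satisfies g'(t*) = g(t*)/(T + t*).
g'(t) = 44·23/(t + 23)². Setting 44·23/(t+23)² = 44t/[(t+23)(57.4+t)] gives 23(57.4+t) = t(t+23), so t² = 23×57.4 = 1320.
t* = √1320 = 36.33 min.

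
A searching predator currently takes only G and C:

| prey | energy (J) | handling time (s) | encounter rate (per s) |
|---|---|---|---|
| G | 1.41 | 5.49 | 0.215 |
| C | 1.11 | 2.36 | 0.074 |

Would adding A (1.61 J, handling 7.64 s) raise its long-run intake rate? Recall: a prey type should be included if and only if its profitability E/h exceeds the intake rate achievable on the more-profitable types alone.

On G and C alone, R = ΣλE/(1+Σλh) = 0.3853/2.355 = 0.1636 J/s.
Profitability of A: 1.61/7.64 = 0.2107 J/s.
0.2107 > 0.1636, so adding A raises the average — include it.

Yes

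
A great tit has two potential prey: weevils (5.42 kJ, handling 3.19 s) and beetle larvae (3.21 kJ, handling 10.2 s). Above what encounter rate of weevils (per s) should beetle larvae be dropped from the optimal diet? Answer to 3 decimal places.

0.071 per s

Drop beetle larvae once their profitability E₂/h₂ falls below the rate achievable on weevils alone: E₂/h₂ = λE₁/(1 + λh₁).
Solve for λ: λE₁h₂ = E₂(1 + λh₁) → λ(E₁h₂ − E₂h₁) = E₂ → λ = E₂/(E₁h₂ − E₂h₁).
λ = 3.21/(5.42×10.2 − 3.21×3.19) = 3.21/45.04 = 0.07126 per s.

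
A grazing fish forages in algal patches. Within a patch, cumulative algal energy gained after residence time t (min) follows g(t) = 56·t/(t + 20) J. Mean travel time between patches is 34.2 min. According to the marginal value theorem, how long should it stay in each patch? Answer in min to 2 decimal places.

26.15 min

Optimal t* satisfies g'(t*) = g(t*)/(T + t*).
g'(t) = 56·20/(t + 20)². Setting 56·20/(t+20)² = 56t/[(t+20)(34.2+t)] gives 20(34.2+t) = t(t+20), so t² = 20×34.2 = 684.
t* = √684 = 26.15 min.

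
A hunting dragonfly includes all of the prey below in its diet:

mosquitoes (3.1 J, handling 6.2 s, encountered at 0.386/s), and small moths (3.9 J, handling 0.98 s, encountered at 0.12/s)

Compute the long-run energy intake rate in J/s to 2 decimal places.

Energy encountered per unit search time: 0.386×3.1 + 0.12×3.9 = 1.665 J/s.
Handling time per unit search time: 0.386×6.2 + 0.12×0.98 = 2.511.
Rate = 1.665/(1 + 2.511) = 0.4741 J/s.

0.47 J/s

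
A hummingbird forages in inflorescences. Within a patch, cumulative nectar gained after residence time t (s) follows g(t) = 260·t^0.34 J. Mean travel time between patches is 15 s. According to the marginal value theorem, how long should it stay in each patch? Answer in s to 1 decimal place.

Optimal t* satisfies g'(t*) = g(t*)/(T + t*).
g'(t) = 0.34·260·t^-0.66. Setting 0.34·260·t^-0.66 = 260·t^0.34/(15+t) gives 0.34(15+t) = t, so 0.66·t = 0.34×15.
t* = 0.34×15/0.66 = 7.727 s.

7.7 s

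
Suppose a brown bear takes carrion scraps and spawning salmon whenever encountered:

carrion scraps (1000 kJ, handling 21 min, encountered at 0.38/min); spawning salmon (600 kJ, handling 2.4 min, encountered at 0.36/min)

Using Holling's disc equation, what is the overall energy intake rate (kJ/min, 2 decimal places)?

Energy encountered per unit search time: 0.38×1000 + 0.36×600 = 596 kJ/min.
Handling time per unit search time: 0.38×21 + 0.36×2.4 = 8.844.
Rate = 596/(1 + 8.844) = 60.54 kJ/min.

60.54 kJ/min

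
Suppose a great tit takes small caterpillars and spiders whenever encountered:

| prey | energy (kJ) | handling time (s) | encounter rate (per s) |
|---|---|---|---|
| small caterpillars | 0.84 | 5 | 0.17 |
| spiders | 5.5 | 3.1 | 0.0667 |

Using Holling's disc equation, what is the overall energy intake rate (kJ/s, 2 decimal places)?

0.25 kJ/s

R = (0.17×0.84 + 0.0667×5.5) / (1 + 0.17×5 + 0.0667×3.1) = 0.5096/2.057 = 0.2478 kJ/s.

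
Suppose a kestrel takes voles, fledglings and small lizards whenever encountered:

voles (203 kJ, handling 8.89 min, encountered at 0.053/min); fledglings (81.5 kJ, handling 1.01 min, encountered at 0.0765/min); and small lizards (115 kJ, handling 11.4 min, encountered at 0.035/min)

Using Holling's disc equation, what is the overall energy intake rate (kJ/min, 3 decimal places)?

10.793 kJ/min

Energy encountered per unit search time: 0.053×203 + 0.0765×81.5 + 0.035×115 = 21.02 kJ/min.
Handling time per unit search time: 0.053×8.89 + 0.0765×1.01 + 0.035×11.4 = 0.9474.
Rate = 21.02/(1 + 0.9474) = 10.79 kJ/min.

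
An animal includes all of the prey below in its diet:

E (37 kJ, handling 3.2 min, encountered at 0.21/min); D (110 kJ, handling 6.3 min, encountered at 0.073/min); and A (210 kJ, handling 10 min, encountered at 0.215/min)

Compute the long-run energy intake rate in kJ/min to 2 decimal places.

14.23 kJ/min

Energy encountered per unit search time: 0.21×37 + 0.073×110 + 0.215×210 = 60.95 kJ/min.
Handling time per unit search time: 0.21×3.2 + 0.073×6.3 + 0.215×10 = 3.282.
Rate = 60.95/(1 + 3.282) = 14.23 kJ/min.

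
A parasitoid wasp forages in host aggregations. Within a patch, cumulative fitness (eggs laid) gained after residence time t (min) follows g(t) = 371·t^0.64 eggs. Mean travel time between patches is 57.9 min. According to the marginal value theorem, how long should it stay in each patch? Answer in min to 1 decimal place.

102.9 min

Optimal t* satisfies g'(t*) = g(t*)/(T + t*).
g'(t) = 0.64·371·t^-0.36. Setting 0.64·371·t^-0.36 = 371·t^0.64/(57.9+t) gives 0.64(57.9+t) = t, so 0.36·t = 0.64×57.9.
t* = 0.64×57.9/0.36 = 102.9 min.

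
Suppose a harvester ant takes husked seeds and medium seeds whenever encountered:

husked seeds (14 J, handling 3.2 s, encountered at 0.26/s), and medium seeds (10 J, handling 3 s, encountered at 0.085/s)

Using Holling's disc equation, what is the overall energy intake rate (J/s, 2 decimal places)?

Energy encountered per unit search time: 0.26×14 + 0.085×10 = 4.49 J/s.
Handling time per unit search time: 0.26×3.2 + 0.085×3 = 1.087.
Rate = 4.49/(1 + 1.087) = 2.151 J/s.

2.15 J/s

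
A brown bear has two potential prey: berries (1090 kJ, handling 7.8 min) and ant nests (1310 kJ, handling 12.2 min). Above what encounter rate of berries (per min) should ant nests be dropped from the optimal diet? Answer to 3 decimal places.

At the threshold, the rate on berries alone equals the profitability of ant nests: λ·1090/(1 + λ·7.8) = 1310/12.2 = 107.4.
Rearranging, λ(1090 − 107.4×7.8) = 107.4, so λ = 107.4/252.5 = 0.4253 per min.

0.425 per min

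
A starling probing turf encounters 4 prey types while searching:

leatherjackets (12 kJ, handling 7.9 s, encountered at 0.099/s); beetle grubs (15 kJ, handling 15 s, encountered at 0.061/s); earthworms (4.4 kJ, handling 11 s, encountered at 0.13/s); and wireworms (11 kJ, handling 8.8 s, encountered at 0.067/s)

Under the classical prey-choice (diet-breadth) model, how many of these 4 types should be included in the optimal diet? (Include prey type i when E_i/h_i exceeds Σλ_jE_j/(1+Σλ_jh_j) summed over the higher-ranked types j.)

3

Rank by E/h (kJ/s): leatherjackets 1.52, wireworms 1.25, beetle grubs 1, earthworms 0.4. Include each in turn until the next type's E/h falls below the running intake rate.
Rate on top 1: 0.6666. wireworms: 1.25 > 0.6666 → include.
Rate on top 2: 0.8117. beetle grubs: 1 > 0.8117 → include.
Rate on top 3: 0.8641. earthworms: 0.4 < 0.8641 → exclude; stop.
Optimal diet: leatherjackets, wireworms, beetle grubs — 3 of 4 types.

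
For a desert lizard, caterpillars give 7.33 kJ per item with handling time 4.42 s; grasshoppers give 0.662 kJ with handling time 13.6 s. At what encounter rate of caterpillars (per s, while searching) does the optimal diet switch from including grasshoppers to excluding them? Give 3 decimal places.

The zero-one rule: include grasshoppers iff E₂/h₂ > λE₁/(1+λh₁). Equality gives the switch point.
λE₁h₂ = E₂ + λE₂h₁ ⇒ λ = E₂/(E₁h₂ − E₂h₁) = 0.662/(99.69 − 2.926) = 0.006842 per s.

0.007 per s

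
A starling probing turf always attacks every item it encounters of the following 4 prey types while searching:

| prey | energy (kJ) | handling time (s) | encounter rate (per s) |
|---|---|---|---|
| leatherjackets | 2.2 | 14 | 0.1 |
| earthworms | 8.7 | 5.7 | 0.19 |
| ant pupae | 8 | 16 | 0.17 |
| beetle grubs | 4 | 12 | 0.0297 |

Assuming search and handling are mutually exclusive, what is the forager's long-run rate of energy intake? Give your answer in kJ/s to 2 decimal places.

R = (0.1×2.2 + 0.19×8.7 + 0.17×8 + 0.0297×4) / (1 + 0.1×14 + 0.19×5.7 + 0.17×16 + 0.0297×12) = 3.352/6.559 = 0.511 kJ/s.

0.51 kJ/s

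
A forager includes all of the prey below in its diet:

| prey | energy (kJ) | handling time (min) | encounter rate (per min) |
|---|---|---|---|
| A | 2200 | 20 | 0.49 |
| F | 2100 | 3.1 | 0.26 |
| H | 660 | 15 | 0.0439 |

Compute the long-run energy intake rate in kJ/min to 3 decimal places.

R = Σλ_iE_i / (1 + Σλ_ih_i)
Numerator: 0.49×2200 + 0.26×2100 + 0.0439×660 = 1653
Denominator: 1 + 0.49×20 + 0.26×3.1 + 0.0439×15 = 12.26
R = 1653/12.26 = 134.8 kJ/min

134.777 kJ/min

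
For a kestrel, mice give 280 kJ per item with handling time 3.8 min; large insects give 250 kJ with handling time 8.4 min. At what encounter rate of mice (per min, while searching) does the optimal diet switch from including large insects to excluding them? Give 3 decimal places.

0.178 per min

The zero-one rule: include large insects iff E₂/h₂ > λE₁/(1+λh₁). Equality gives the switch point.
λE₁h₂ = E₂ + λE₂h₁ ⇒ λ = E₂/(E₁h₂ − E₂h₁) = 250/(2352 − 950) = 0.1783 per min.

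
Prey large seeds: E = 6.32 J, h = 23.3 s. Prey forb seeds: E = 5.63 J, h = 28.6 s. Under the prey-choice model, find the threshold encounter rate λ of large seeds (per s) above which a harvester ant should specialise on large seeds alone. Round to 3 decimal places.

0.114 per s

Drop forb seeds once their profitability E₂/h₂ falls below the rate achievable on large seeds alone: E₂/h₂ = λE₁/(1 + λh₁).
Solve for λ: λE₁h₂ = E₂(1 + λh₁) → λ(E₁h₂ − E₂h₁) = E₂ → λ = E₂/(E₁h₂ − E₂h₁).
λ = 5.63/(6.32×28.6 − 5.63×23.3) = 5.63/49.57 = 0.1136 per s.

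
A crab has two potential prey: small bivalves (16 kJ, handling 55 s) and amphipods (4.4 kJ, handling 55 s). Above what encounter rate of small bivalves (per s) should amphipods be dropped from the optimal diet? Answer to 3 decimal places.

0.007 per s

Drop amphipods once their profitability E₂/h₂ falls below the rate achievable on small bivalves alone: E₂/h₂ = λE₁/(1 + λh₁).
Solve for λ: λE₁h₂ = E₂(1 + λh₁) → λ(E₁h₂ − E₂h₁) = E₂ → λ = E₂/(E₁h₂ − E₂h₁).
λ = 4.4/(16×55 − 4.4×55) = 4.4/638 = 0.006897 per s.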